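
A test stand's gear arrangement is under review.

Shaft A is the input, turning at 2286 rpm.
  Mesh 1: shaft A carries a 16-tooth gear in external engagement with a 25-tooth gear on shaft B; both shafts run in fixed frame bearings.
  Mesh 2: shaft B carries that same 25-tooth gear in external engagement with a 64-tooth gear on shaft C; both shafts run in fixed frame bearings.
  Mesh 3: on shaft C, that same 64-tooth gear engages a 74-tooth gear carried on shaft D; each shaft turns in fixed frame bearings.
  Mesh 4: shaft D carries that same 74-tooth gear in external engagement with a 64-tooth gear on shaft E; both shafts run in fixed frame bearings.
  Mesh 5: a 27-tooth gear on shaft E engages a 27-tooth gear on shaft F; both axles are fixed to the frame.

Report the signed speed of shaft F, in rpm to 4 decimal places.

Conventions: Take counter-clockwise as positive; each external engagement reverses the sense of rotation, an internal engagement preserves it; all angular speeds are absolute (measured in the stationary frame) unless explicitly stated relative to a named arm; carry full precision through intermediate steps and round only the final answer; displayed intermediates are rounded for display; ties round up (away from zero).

recognized (6 fixed axles, 5 meshes): fixed-axis compound train
mesh 1 [16T→25T]: ω = 2286.0000×16/25 = 1463.0400 rpm, sense flips to −
mesh 2 [25T→64T]: ω = 1463.0400×25/64 = 571.5000 rpm, sense flips to +
mesh 3 [64T→74T]: ω = 571.5000×64/74 = 494.2703 rpm, sense flips to −
mesh 4 [74T→64T]: ω = 494.2703×74/64 = 571.5000 rpm, sense flips to +
mesh 5 [27T→27T]: ω = 571.5000×27/27 = 571.5000 rpm, sense flips to −
signed output speed = -571.5000 rpm

-571.5000 rpm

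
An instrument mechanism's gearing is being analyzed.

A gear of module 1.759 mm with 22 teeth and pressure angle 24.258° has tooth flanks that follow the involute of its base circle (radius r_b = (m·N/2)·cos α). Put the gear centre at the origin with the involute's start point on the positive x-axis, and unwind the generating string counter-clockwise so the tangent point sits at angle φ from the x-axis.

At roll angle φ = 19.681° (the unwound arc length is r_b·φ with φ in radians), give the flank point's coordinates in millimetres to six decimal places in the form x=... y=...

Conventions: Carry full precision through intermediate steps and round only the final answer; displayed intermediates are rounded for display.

x=18.650791 y=0.235522

single-mesh involute tooth geometry (22T wheel at module 1.759)
pitch radius r_p = m·N/2 = 1.759·22/2 = 19.349000
base radius r_b = r_p·cos α = 19.349000·cos 24.258° = 17.640574
roll angle φ = 19.681° = 0.34349825 rad
x = r_b·(cos φ + φ·sin φ) = 18.650791
y = r_b·(sin φ − φ·cos φ) = 0.235522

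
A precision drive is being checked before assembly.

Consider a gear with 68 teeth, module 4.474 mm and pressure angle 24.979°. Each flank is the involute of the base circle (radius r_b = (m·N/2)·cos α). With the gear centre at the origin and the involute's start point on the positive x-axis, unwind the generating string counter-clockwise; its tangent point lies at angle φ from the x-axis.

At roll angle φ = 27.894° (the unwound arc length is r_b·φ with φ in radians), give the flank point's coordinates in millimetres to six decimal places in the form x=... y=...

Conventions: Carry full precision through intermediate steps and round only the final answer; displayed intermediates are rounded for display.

x=153.272611 y=5.178923

topology: single-mesh involute geometry — m = 4.474, N = 68
pitch radius r_p = m·N/2 = 4.474·68/2 = 152.116000
base radius r_b = r_p·cos α = 152.116000·cos 24.979° = 137.887468
roll angle φ = 27.894° = 0.48684214 rad
x = r_b·(cos φ + φ·sin φ) = 153.272611
y = r_b·(sin φ − φ·cos φ) = 5.178923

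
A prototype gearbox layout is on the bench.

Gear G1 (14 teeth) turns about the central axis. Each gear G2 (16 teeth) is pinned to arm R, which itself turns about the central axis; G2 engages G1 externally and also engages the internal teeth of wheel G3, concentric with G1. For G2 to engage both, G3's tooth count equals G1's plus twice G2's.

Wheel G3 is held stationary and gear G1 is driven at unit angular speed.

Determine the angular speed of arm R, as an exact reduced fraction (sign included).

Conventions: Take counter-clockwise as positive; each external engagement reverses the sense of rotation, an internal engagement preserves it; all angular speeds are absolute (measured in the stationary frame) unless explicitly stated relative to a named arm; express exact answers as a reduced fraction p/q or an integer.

topology: planetary set — G1 14T / G2 16T / G3 46T, arm = carrier (Willis)
ring teeth: 14 + 2·16 = 46
14(ω_sun−ω_arm) = −46(ω_ring−ω_arm),  ω_ring = 0, ω_sun = 1
14(1−ω_arm) = −46(0−ω_arm)  ⇒  60·ω_arm = 14  ⇒  ω_arm = 7/30
exact speed ratio = 7/30

7/30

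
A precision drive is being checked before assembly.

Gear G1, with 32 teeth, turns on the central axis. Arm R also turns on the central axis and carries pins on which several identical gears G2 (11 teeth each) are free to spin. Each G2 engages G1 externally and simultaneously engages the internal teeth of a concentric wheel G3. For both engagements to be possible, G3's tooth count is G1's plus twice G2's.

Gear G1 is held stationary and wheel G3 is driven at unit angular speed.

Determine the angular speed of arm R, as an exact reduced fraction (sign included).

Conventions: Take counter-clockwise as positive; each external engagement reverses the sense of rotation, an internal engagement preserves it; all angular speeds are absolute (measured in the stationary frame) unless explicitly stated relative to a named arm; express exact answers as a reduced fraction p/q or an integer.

27/43

class = planetary set [G3 = 32+2·11 = 54; Willis about the carrier]
ring teeth: 32 + 2·11 = 54
32(ω_sun−ω_arm) = −54(ω_ring−ω_arm),  ω_sun = 0, ω_ring = 1
32(0−ω_arm) = −54(1−ω_arm)  ⇒  86·ω_arm = 54  ⇒  ω_arm = 27/43
exact speed ratio = 27/43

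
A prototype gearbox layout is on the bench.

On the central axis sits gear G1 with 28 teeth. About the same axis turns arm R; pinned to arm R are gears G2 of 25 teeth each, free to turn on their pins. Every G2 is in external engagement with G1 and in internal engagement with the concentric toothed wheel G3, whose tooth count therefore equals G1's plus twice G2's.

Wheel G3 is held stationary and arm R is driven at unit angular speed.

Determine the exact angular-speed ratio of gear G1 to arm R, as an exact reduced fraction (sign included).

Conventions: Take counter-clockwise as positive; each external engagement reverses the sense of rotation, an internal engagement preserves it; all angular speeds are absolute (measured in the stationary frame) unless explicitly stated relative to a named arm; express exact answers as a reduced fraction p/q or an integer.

53/14

class = planetary set [G3 = 28+2·25 = 78; Willis about the carrier]
ring teeth: 28 + 2·25 = 78
28(ω_sun−ω_arm) = −78(ω_ring−ω_arm),  ω_ring = 0, ω_arm = 1
ω_sun = 1 − (78/28)(0−1) = 53/14
ω_out/ω_in = 53/14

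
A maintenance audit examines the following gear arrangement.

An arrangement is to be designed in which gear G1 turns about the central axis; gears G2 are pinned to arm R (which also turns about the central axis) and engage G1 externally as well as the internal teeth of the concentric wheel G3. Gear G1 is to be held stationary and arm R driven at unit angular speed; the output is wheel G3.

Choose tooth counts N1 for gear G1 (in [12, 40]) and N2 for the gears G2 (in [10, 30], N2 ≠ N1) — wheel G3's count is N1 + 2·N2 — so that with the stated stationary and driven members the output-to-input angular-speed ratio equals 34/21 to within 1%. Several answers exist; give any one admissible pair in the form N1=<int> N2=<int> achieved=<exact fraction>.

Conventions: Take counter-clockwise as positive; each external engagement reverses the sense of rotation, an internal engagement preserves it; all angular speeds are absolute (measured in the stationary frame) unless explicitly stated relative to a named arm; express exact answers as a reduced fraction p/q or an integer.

N1=39 N2=12 achieved=34/21

design class (target 34/21): planetary set
Willis with ω_sun = 0: ω_ring/ω_arm = (N1+N3)/N3; set equal to 34/21  ⇒  N3/N1 = 1/(34/21 − 1) = 21/13
N3 = N1 + 2·N2  ⇒  N2/N1 = (N3/N1 − 1)/2 = (21/13 − 1)/2 = 4/13
smallest multiple with N1 ≥ 12 and N2 ≥ 10: k = 3  ⇒  N1 = 3·13 = 39, N2 = 3·4 = 12 (N1 ≤ 40, N2 ≤ 30, N2 ≠ N1 ✓), N3 = 39 + 2·12 = 63
check: (N1+N3)/N3 with N1 = 39, N3 = 63 gives 34/21; |achieved − target| = 0 ≤ 17/1050 ✓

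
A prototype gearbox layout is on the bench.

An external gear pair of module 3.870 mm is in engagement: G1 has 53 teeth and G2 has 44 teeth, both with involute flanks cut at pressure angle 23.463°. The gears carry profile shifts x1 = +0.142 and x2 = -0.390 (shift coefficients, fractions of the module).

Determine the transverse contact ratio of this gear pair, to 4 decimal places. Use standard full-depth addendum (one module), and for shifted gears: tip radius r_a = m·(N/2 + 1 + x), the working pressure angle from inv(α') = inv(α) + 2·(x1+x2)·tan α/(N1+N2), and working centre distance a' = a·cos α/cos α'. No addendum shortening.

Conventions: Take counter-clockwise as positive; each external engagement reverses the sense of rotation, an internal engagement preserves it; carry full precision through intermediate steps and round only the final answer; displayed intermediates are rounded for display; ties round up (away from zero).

1.6254

topology: single-mesh involute geometry — m = 3.870, 53T/44T pair
base radii: r_b1 = 94.075484, r_b2 = 78.100402
tip radii: r_a1 = 106.974540, r_a2 = 87.500700
inv(α') = inv(23.463°) + 2·(+0.142-0.390)·tan α/(53+44) = 0.02231868  ⇒  α' = 22.76507°
a' = a·cos α / cos α' = 187.6950·cos 23.463°/cos 22.76507° = 186.721647
action lengths: √(r_a1²−r_b1²) = 50.924998, √(r_a2²−r_b2²) = 39.455034
base pitch p_b = π·m·cos α = 11.152711
CR = (50.924998 + 39.455034 − 186.721647·sin 22.76507°)/11.152711 = 1.625384
contact ratio ≈ 1.6254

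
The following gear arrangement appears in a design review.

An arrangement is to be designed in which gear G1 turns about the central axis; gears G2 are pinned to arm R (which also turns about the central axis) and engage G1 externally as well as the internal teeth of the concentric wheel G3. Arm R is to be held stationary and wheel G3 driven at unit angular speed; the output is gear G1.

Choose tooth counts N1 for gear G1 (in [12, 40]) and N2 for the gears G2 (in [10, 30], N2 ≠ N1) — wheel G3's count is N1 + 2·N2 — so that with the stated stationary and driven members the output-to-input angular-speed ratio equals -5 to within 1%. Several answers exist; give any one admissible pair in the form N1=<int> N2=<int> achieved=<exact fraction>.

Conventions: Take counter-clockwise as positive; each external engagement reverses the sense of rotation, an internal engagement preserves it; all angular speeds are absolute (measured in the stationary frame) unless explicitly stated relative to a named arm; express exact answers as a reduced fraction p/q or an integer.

N1=12 N2=24 achieved=-5

class = planetary set [ratio -5 wanted; Willis about the carrier]
Willis with ω_arm = 0: ω_sun/ω_ring = −N3/N1; set equal to -5  ⇒  N3/N1 = −(-5) = 5
N3 = N1 + 2·N2  ⇒  N2/N1 = (N3/N1 − 1)/2 = (5 − 1)/2 = 2
smallest multiple with N1 ≥ 12 and N2 ≥ 10: k = 12  ⇒  N1 = 12·1 = 12, N2 = 12·2 = 24 (N1 ≤ 40, N2 ≤ 30, N2 ≠ N1 ✓), N3 = 12 + 2·24 = 60
check: −N3/N1 with N1 = 12, N3 = 60 gives -5; |achieved − target| = 0 ≤ 1/20 ✓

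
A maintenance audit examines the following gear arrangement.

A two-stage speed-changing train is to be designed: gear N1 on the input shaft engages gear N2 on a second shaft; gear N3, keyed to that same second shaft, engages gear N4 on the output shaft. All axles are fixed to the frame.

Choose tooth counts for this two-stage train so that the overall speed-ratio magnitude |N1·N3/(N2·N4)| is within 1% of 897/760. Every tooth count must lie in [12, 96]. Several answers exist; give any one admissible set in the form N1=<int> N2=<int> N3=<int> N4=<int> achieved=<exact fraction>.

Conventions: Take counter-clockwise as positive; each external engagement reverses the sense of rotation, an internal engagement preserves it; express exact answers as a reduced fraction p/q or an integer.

class = fixed-axis compound train [2-stage, 897/760 wanted]
target = 897/760 in lowest terms: an exact hit needs N1·N3 = k·897 and N2·N4 = k·760 for one integer k, every count in [12, 96]; additionally prefer no 1:1 stage (N1 ≠ N2, N3 ≠ N4)
k = 1: N1·N3 = 897 = 13·69, N2·N4 = 760 = 19·40
achieved = 13·69/(19·40) = 897/760; |achieved − target| = 0 ≤ 897/76000 ✓

N1=13 N2=19 N3=69 N4=40 achieved=897/760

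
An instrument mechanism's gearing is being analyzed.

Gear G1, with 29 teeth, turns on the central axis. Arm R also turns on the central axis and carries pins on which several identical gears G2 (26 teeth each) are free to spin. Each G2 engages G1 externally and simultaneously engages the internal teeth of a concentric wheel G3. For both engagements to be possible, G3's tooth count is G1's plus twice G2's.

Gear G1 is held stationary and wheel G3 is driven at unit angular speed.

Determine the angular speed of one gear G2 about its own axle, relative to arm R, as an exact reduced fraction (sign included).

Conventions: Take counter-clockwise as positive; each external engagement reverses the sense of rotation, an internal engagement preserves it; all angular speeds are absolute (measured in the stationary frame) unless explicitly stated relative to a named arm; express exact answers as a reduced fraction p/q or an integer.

2349/2860

topology: planetary set — G1 29T / G2 26T / G3 81T, arm = carrier (Willis)
ring teeth: 29 + 2·26 = 81
29(ω_sun−ω_arm) = −81(ω_ring−ω_arm),  ω_sun = 0, ω_ring = 1
29(0−ω_arm) = −81(1−ω_arm)  ⇒  110·ω_arm = 81  ⇒  ω_arm = 81/110
sun–planet mesh: 29·(0−81/110) = −26·(ω_p−ω_arm)  ⇒  ω_p−ω_arm = 2349/2860
exact speed ratio = 2349/2860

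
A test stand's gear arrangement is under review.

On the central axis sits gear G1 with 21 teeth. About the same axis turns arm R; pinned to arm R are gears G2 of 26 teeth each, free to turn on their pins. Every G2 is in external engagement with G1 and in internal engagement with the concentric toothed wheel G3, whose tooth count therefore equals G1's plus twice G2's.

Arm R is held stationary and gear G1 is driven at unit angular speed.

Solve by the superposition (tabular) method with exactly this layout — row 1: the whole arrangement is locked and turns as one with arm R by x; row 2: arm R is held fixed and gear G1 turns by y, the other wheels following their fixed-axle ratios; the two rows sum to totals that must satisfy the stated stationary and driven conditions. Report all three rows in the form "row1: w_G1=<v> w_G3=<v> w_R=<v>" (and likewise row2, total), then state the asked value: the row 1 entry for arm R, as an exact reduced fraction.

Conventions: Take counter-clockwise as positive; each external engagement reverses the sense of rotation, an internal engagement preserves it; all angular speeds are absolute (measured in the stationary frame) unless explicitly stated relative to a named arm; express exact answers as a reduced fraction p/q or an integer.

recognized (axles ride arm R): planetary set, 21/26/73 teeth
row 1 — lock + rotate with arm: ω_sun = ω_ring = ω_arm = x
superposition row 2 [arm held]: sun y, ring −(21/73)·y, arm 0
boundary: total ω_arm = x = 0 and total ω_sun = x + y = 1  ⇒  y = 1, x = 0
row 2 ring = −(21/73)·1 = -21/73
totals (row 1 + row 2): sun 0 + 1 = 1, ring 0 + (-21/73) = -21/73, arm 0 + 0 = 0
asked cell (row1, arm) = 0

row1: w_G1=0 w_G3=0 w_R=0
row2: w_G1=1 w_G3=-21/73 w_R=0
total: w_G1=1 w_G3=-21/73 w_R=0
asked value: 0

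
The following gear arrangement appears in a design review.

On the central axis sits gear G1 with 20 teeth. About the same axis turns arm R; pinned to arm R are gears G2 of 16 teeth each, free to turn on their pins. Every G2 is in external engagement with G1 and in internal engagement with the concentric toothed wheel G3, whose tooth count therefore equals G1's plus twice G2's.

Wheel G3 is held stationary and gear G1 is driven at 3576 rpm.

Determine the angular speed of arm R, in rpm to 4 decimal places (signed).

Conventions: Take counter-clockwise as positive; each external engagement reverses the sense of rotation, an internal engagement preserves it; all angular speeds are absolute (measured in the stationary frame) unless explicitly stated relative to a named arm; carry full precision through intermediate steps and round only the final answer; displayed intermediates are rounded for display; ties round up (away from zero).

topology: planetary set — G1 20T / G2 16T / G3 52T, arm = carrier (Willis)
normalise by the input: solve with ω_sun = 1, then scale by 3576 rpm
ring teeth: 20 + 2·16 = 52
20(ω_sun−ω_arm) = −52(ω_ring−ω_arm),  ω_ring = 0, ω_sun = 1
20(1−ω_arm) = −52(0−ω_arm)  ⇒  72·ω_arm = 20  ⇒  ω_arm = 5/18
scale: ω_arm = 5/18 × 3576 rpm = +993.3333 rpm

+993.3333 rpm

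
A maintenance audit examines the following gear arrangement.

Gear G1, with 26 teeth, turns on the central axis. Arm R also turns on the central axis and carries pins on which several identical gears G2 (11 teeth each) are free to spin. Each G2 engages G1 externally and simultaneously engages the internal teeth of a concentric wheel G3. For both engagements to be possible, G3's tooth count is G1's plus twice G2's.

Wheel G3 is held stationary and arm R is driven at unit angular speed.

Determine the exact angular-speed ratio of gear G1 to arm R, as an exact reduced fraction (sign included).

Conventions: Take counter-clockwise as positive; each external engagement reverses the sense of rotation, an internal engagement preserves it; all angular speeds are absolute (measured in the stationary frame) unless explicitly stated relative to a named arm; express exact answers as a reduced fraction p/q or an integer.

37/13

class = planetary set [G3 = 26+2·11 = 48; Willis about the carrier]
ring teeth: 26 + 2·11 = 48
26(ω_sun−ω_arm) = −48(ω_ring−ω_arm),  ω_ring = 0, ω_arm = 1
ω_sun = 1 − (48/26)(0−1) = 37/13
ω_out/ω_in = 37/13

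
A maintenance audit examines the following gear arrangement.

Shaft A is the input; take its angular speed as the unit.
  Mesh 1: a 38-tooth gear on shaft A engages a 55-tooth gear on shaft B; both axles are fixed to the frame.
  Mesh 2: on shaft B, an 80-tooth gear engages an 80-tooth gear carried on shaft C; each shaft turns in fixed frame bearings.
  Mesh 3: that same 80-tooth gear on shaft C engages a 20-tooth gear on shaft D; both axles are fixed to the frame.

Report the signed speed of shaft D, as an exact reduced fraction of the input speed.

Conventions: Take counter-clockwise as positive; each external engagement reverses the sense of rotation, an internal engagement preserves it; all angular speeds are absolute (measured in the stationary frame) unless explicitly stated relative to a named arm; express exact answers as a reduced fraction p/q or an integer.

3-mesh fixed-axis compound train (all bearings frame-fixed)
mesh 1 [38T→55T]: |ω|/ω_in = 1×38/55 = 38/55, sense flips to −
mesh 2 [80T→80T]: |ω|/ω_in = (38/55)×80/80 = 38/55, sense flips to +
mesh 3 [80T→20T]: |ω|/ω_in = (38/55)×80/20 = 152/55, sense flips to −
signed output speed (× input speed) = -152/55

-152/55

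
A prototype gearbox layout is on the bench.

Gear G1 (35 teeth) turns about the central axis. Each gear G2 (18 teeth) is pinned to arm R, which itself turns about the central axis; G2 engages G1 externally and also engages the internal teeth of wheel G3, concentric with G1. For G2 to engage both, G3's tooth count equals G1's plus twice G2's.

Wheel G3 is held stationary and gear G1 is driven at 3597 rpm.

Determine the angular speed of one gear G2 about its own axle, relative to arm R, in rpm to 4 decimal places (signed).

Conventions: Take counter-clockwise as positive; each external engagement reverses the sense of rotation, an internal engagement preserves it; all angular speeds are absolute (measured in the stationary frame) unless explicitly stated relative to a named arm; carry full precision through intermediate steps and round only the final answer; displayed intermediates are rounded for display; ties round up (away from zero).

-4684.7720 rpm

planetary set (35T centre, 18T on arm, 71T internal) — Willis relation
normalise by the input: solve with ω_sun = 1, then scale by 3597 rpm
ring teeth: 35 + 2·18 = 71
35(ω_sun−ω_arm) = −71(ω_ring−ω_arm),  ω_ring = 0, ω_sun = 1
35(1−ω_arm) = −71(0−ω_arm)  ⇒  106·ω_arm = 35  ⇒  ω_arm = 35/106
sun–planet mesh: 35·(1−35/106) = −18·(ω_p−ω_arm)  ⇒  ω_p−ω_arm = -2485/1908
scale: ω_p−ω_arm = -2485/1908 × 3597 rpm = -4684.7720 rpm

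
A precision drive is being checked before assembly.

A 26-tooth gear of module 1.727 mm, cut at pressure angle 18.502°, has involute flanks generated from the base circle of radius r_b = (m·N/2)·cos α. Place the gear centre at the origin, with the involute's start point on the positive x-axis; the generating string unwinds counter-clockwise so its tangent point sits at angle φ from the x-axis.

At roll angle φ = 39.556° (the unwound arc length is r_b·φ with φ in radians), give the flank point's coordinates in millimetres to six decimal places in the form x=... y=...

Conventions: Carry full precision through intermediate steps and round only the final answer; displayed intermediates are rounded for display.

single-mesh involute tooth geometry (26T wheel at module 1.727)
pitch radius r_p = m·N/2 = 1.727·26/2 = 22.451000
base radius r_b = r_p·cos α = 22.451000·cos 18.502° = 21.290566
roll angle φ = 39.556° = 0.69038244 rad
x = r_b·(cos φ + φ·sin φ) = 25.775641
y = r_b·(sin φ − φ·cos φ) = 2.225833

x=25.775641 y=2.225833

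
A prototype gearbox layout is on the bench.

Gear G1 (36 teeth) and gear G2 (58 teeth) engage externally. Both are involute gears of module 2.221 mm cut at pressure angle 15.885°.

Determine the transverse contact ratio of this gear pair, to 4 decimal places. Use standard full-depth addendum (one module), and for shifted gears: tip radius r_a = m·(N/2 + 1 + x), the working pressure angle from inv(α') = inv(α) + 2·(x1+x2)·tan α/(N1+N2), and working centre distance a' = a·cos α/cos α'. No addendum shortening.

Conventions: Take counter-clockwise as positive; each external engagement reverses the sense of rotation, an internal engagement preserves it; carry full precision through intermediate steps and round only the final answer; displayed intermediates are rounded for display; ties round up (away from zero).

1.9887

single-mesh involute tooth geometry (36T engaging 58T at module 2.221)
base radii: r_b1 = 38.451360, r_b2 = 61.949413
tip radii: r_a1 = 42.199000, r_a2 = 66.630000
no profile shift: α' = α, a' = a
action lengths: √(r_a1²−r_b1²) = 17.385296, √(r_a2²−r_b2²) = 24.532164
base pitch p_b = π·m·cos α = 6.711028
CR = (17.385296 + 24.532164 − 104.387000·sin 15.88500°)/6.711028 = 1.988661
contact ratio ≈ 1.9887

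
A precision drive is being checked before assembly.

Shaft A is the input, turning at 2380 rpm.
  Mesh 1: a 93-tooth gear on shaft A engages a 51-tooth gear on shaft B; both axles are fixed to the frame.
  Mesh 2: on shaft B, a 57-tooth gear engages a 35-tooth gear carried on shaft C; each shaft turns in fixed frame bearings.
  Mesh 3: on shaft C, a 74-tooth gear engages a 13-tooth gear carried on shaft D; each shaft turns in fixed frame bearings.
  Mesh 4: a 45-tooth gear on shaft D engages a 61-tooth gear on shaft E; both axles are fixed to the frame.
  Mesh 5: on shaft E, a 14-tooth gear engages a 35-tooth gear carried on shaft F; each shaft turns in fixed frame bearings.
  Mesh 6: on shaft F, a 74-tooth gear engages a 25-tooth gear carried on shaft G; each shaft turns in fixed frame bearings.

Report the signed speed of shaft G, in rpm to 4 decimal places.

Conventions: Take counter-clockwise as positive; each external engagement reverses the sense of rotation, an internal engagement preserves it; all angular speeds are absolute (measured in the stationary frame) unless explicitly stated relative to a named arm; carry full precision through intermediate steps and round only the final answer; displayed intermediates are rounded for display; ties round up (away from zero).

recognized (7 fixed axles, 6 meshes): fixed-axis compound train
mesh 1 [93T→51T]: ω = 2380.0000×93/51 = 4340.0000 rpm, sense flips to −
mesh 2 [57T→35T]: ω = 4340.0000×57/35 = 7068.0000 rpm, sense flips to +
mesh 3 [74T→13T]: ω = 7068.0000×74/13 = 40233.2308 rpm, sense flips to −
mesh 4 [45T→61T]: ω = 40233.2308×45/61 = 29680.2522 rpm, sense flips to +
mesh 5 [14T→35T]: ω = 29680.2522×14/35 = 11872.1009 rpm, sense flips to −
mesh 6 [74T→25T]: ω = 11872.1009×74/25 = 35141.4186 rpm, sense flips to +
signed output speed = +35141.4186 rpm

+35141.4186 rpm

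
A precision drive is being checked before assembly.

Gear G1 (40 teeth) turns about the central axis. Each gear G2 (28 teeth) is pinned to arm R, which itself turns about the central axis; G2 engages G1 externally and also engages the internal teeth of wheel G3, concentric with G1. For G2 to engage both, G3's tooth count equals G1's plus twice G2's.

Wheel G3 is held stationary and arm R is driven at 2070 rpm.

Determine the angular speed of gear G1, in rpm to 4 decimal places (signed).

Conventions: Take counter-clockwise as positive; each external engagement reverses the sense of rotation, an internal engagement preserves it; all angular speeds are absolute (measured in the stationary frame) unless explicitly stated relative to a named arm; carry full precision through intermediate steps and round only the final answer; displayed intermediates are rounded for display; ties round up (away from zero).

topology: planetary set — G1 40T / G2 28T / G3 96T, arm = carrier (Willis)
normalise by the input: solve with ω_arm = 1, then scale by 2070 rpm
ring teeth: 40 + 2·28 = 96
40(ω_sun−ω_arm) = −96(ω_ring−ω_arm),  ω_ring = 0, ω_arm = 1
ω_sun = 1 − (96/40)(0−1) = 17/5
scale: ω_sun = 17/5 × 2070 rpm = +7038.0000 rpm

+7038.0000 rpm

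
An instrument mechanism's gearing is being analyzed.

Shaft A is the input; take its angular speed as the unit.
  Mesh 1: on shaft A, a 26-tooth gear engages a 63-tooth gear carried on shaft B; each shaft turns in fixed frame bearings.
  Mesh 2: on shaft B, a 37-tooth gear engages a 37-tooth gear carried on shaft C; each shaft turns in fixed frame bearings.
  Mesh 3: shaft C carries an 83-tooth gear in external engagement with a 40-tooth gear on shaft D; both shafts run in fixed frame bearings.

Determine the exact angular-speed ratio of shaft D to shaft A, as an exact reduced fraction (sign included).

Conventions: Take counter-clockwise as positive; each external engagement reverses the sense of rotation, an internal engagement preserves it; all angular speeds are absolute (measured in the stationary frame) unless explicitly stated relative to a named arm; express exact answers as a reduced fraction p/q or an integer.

-1079/1260

class = fixed-axis compound train [3 meshes; 3 ratios multiply, 3 sense flips]
mesh 1 [26T→63T]: running ratio 26/63, sense −
mesh 2 [37T→37T]: running ratio 26/63, sense +
mesh 3 [83T→40T]: running ratio 1079/1260, sense −
ω_out/ω_in = -1079/1260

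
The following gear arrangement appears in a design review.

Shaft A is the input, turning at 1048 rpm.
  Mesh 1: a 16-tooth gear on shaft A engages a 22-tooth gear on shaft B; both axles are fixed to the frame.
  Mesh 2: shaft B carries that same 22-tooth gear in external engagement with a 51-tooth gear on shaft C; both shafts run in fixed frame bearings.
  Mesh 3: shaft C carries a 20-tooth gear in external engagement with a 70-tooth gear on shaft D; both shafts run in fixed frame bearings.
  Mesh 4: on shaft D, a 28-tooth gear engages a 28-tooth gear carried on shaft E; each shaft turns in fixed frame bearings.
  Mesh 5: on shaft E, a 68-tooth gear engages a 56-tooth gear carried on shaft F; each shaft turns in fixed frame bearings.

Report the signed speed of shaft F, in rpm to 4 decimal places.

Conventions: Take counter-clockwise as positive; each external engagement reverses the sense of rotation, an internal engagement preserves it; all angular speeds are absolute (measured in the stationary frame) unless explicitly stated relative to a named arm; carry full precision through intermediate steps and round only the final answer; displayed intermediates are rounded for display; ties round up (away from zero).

topology: fixed-axis compound train — 5 meshes, A→F
mesh 1 [16T→22T]: ω = 1048.0000×16/22 = 762.1818 rpm, sense flips to −
mesh 2 [22T→51T]: ω = 762.1818×22/51 = 328.7843 rpm, sense flips to +
mesh 3 [20T→70T]: ω = 328.7843×20/70 = 93.9384 rpm, sense flips to −
mesh 4 [28T→28T]: ω = 93.9384×28/28 = 93.9384 rpm, sense flips to +
mesh 5 [68T→56T]: ω = 93.9384×68/56 = 114.0680 rpm, sense flips to −
signed output speed = -114.0680 rpm

-114.0680 rpm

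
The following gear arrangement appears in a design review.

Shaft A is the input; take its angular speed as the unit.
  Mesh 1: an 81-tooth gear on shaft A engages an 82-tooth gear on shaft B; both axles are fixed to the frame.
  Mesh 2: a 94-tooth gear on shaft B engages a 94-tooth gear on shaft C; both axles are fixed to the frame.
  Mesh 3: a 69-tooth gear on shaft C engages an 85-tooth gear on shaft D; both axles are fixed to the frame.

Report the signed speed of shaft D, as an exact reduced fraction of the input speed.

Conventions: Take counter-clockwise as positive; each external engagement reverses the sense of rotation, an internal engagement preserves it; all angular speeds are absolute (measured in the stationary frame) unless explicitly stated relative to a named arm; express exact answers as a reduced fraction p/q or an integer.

-5589/6970

3-mesh fixed-axis compound train (all bearings frame-fixed)
mesh 1 [81T→82T]: |ω|/ω_in = 1×81/82 = 81/82, sense flips to −
mesh 2 [94T→94T]: |ω|/ω_in = (81/82)×94/94 = 81/82, sense flips to +
mesh 3 [69T→85T]: |ω|/ω_in = (81/82)×69/85 = 5589/6970, sense flips to −
signed output speed (× input speed) = -5589/6970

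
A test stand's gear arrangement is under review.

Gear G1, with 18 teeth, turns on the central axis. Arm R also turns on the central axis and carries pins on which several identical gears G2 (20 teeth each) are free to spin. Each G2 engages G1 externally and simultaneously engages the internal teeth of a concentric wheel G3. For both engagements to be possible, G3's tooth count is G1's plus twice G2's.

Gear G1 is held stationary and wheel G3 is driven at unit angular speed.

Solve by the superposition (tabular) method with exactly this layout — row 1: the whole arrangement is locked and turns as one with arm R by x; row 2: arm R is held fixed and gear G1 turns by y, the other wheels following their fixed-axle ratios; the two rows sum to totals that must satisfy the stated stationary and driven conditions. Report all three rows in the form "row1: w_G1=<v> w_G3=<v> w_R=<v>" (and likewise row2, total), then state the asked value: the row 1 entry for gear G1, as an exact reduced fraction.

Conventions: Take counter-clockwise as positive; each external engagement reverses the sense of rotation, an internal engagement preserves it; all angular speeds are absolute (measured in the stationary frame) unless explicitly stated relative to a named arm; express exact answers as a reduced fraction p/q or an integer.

recognized (axles ride arm R): planetary set, 18/20/58 teeth
row 1: whole set turns with the arm by x
superposition row 2 [arm held]: sun y, ring −(18/58)·y, arm 0
boundary: total ω_sun = x + y = 0 and total ω_ring = x − (18/58)·y = 1  ⇒  y = -29/38, x = 29/38
row 2 ring = −(18/58)·(-29/38) = 9/38
totals (row 1 + row 2): sun 29/38 + (-29/38) = 0, ring 29/38 + 9/38 = 1, arm 29/38 + 0 = 29/38
asked cell (row1, sun) = 29/38

row1: w_G1=29/38 w_G3=29/38 w_R=29/38
row2: w_G1=-29/38 w_G3=9/38 w_R=0
total: w_G1=0 w_G3=1 w_R=29/38
asked value: 29/38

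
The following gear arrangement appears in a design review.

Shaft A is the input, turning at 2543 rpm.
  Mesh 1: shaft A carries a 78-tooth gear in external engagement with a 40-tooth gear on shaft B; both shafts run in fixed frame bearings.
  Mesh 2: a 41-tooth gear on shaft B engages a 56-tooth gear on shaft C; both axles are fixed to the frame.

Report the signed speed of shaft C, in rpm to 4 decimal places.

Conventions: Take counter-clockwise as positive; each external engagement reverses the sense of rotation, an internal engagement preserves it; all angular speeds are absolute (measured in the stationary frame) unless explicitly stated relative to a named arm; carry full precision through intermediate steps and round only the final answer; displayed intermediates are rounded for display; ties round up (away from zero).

class = fixed-axis compound train [2 meshes; 2 ratios multiply, 2 sense flips]
mesh 1 [78T→40T]: ω = 2543.0000×78/40 = 4958.8500 rpm, sense flips to −
mesh 2 [41T→56T]: ω = 4958.8500×41/56 = 3630.5866 rpm, sense flips to +
signed output speed = +3630.5866 rpm

+3630.5866 rpm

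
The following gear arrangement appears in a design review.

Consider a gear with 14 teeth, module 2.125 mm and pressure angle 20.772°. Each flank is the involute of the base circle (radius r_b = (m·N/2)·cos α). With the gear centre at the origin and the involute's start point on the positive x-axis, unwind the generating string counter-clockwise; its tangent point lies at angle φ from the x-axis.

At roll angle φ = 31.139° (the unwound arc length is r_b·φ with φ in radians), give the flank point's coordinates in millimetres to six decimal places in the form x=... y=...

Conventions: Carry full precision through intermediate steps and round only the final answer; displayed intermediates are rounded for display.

recognized (one wheel, involute flank): single-mesh tooth geometry, m = 2.125, N = 14
pitch radius r_p = m·N/2 = 2.125·14/2 = 14.875000
base radius r_b = r_p·cos α = 14.875000·cos 20.772° = 13.908112
roll angle φ = 31.139° = 0.54347808 rad
x = r_b·(cos φ + φ·sin φ) = 15.812918
y = r_b·(sin φ − φ·cos φ) = 0.722455

x=15.812918 y=0.722455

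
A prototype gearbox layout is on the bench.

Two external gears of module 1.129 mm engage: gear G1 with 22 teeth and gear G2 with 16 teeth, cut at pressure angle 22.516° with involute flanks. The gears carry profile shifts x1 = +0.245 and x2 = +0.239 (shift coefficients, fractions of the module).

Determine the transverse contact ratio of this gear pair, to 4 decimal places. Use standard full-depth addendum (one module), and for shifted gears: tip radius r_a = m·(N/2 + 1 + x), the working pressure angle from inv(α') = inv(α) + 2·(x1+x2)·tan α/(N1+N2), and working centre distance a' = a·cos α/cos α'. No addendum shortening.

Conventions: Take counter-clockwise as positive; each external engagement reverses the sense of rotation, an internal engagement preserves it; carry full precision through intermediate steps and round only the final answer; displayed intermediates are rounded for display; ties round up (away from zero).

recognized (one external pair, fixed centres): single-mesh tooth geometry, m = 1.129, N1 = 22, N2 = 16
base radii: r_b1 = 11.472332, r_b2 = 8.343514
tip radii: r_a1 = 13.824605, r_a2 = 10.430831
inv(α') = inv(22.516°) + 2·(+0.245+0.239)·tan α/(22+16) = 0.03212231  ⇒  α' = 25.55169°
a' = a·cos α / cos α' = 21.4510·cos 22.516°/cos 25.55169° = 21.964003
action lengths: √(r_a1²−r_b1²) = 7.713968, √(r_a2²−r_b2²) = 6.260032
base pitch p_b = π·m·cos α = 3.276490
CR = (7.713968 + 6.260032 − 21.964003·sin 25.55169°)/3.276490 = 1.373534
contact ratio ≈ 1.3735

1.3735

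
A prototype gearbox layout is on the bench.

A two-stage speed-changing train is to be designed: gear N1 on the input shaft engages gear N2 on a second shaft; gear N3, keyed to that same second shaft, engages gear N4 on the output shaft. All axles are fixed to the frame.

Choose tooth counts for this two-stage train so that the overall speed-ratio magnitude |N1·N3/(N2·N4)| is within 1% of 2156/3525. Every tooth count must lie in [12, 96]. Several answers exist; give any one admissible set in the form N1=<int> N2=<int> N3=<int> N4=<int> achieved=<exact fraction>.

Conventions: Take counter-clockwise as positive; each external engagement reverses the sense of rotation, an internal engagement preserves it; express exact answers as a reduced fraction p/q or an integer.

N1=28 N2=47 N3=77 N4=75 achieved=2156/3525

design class (target 2156/3525): fixed-axis compound train
target = 2156/3525 in lowest terms: an exact hit needs N1·N3 = k·2156 and N2·N4 = k·3525 for one integer k, every count in [12, 96]; additionally prefer no 1:1 stage (N1 ≠ N2, N3 ≠ N4)
k = 1: N1·N3 = 2156 = 28·77, N2·N4 = 3525 = 47·75
achieved = 28·77/(47·75) = 2156/3525; |achieved − target| = 0 ≤ 539/88125 ✓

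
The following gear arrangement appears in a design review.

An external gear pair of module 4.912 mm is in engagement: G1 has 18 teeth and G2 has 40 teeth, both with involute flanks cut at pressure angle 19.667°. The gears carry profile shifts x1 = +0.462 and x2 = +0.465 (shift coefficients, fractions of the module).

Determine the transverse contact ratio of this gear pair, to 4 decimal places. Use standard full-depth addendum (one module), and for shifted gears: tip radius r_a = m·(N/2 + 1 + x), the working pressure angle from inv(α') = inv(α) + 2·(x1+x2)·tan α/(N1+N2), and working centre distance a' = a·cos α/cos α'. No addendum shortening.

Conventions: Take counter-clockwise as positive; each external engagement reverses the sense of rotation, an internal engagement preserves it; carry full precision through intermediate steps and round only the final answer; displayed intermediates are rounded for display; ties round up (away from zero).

topology: single-mesh involute geometry — m = 4.912, 18T/40T pair
base radii: r_b1 = 41.629106, r_b2 = 92.509125
tip radii: r_a1 = 51.389344, r_a2 = 105.436080
inv(α') = inv(19.667°) + 2·(+0.462+0.465)·tan α/(18+40) = 0.02557282  ⇒  α' = 23.77305°
a' = a·cos α / cos α' = 142.4480·cos 19.667°/cos 23.77305° = 146.575232
action lengths: √(r_a1²−r_b1²) = 30.131084, √(r_a2²−r_b2²) = 50.584868
base pitch p_b = π·m·cos α = 14.531299
CR = (30.131084 + 50.584868 − 146.575232·sin 23.77305°)/14.531299 = 1.488462
contact ratio ≈ 1.4885

1.4885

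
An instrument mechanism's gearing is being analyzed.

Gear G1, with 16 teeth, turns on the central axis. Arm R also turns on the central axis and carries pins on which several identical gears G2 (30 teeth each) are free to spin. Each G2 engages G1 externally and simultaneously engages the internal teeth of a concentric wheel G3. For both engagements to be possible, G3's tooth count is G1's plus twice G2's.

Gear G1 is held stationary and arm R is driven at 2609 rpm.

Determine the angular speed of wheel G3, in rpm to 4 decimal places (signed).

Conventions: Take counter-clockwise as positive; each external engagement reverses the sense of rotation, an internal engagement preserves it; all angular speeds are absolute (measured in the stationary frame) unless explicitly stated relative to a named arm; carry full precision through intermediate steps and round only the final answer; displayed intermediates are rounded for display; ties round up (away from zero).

planetary set (16T centre, 30T on arm, 76T internal) — Willis relation
normalise by the input: solve with ω_arm = 1, then scale by 2609 rpm
ring teeth: 16 + 2·30 = 76
16(ω_sun−ω_arm) = −76(ω_ring−ω_arm),  ω_sun = 0, ω_arm = 1
ω_ring = 1 − (16/76)(0−1) = 23/19
scale: ω_ring = 23/19 × 2609 rpm = +3158.2632 rpm

+3158.2632 rpm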